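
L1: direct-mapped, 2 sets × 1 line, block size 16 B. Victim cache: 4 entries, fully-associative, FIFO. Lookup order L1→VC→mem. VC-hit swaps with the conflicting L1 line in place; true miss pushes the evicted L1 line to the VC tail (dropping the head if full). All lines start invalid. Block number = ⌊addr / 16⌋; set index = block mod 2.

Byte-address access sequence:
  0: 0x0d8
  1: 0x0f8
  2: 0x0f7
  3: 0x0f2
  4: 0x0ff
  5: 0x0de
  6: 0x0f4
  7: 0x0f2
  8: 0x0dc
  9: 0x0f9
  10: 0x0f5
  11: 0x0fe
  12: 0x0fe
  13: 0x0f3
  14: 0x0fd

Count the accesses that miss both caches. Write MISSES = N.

MISSES = 2

#0 0xd8→b13/s1 MISS; vc=[]
#1 0xf8→b15/s1 MISS; vc=[13]
#2 0xf7→b15/s1 L1-HIT; vc=[13]
#3 0xf2→b15/s1 L1-HIT; vc=[13]
#4 0xff→b15/s1 L1-HIT; vc=[13]
#5 0xde→b13/s1 VC-HIT; vc=[15]
#6 0xf4→b15/s1 VC-HIT; vc=[13]
#7 0xf2→b15/s1 L1-HIT; vc=[13]
#8 0xdc→b13/s1 VC-HIT; vc=[15]
#9 0xf9→b15/s1 VC-HIT; vc=[13]
#10 0xf5→b15/s1 L1-HIT; vc=[13]
#11 0xfe→b15/s1 L1-HIT; vc=[13]
#12 0xfe→b15/s1 L1-HIT; vc=[13]
#13 0xf3→b15/s1 L1-HIT; vc=[13]
#14 0xfd→b15/s1 L1-HIT; vc=[13]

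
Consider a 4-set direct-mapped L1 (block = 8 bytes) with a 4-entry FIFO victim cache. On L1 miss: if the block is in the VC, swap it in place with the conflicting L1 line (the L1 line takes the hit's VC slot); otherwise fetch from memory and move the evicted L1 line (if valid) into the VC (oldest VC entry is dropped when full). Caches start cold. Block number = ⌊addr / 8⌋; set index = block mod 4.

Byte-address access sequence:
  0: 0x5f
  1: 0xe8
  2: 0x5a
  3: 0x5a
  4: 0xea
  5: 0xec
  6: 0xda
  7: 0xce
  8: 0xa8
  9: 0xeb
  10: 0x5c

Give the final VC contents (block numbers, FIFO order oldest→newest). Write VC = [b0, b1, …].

#0 0x5f→b11/s3 MISS; vc=[]
#1 0xe8→b29/s1 MISS; vc=[]
#2 0x5a→b11/s3 L1-HIT; vc=[]
#3 0x5a→b11/s3 L1-HIT; vc=[]
#4 0xea→b29/s1 L1-HIT; vc=[]
#5 0xec→b29/s1 L1-HIT; vc=[]
#6 0xda→b27/s3 MISS; vc=[11]
#7 0xce→b25/s1 MISS; vc=[11,29]
#8 0xa8→b21/s1 MISS; vc=[11,29,25]
#9 0xeb→b29/s1 VC-HIT; vc=[11,21,25]
#10 0x5c→b11/s3 VC-HIT; vc=[27,21,25]

VC = [27, 21, 25]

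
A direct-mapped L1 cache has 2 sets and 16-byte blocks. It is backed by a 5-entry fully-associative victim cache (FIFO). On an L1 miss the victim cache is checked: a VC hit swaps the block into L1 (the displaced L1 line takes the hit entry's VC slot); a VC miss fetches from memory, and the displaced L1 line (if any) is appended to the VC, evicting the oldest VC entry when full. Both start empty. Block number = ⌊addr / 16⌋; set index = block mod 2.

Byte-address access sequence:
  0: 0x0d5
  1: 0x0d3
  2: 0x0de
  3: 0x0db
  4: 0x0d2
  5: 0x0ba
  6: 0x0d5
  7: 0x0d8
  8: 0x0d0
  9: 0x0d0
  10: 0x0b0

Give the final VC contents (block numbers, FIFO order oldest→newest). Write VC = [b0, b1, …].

VC = [13]

0: 0xd5 (blk 13, set 1) → MISS  vc=[]
1: 0xd3 (blk 13, set 1) → L1-HIT  vc=[]
2: 0xde (blk 13, set 1) → L1-HIT  vc=[]
3: 0xdb (blk 13, set 1) → L1-HIT  vc=[]
4: 0xd2 (blk 13, set 1) → L1-HIT  vc=[]
5: 0xba (blk 11, set 1) → MISS  vc=[13]
6: 0xd5 (blk 13, set 1) → VC-HIT  vc=[11]
7: 0xd8 (blk 13, set 1) → L1-HIT  vc=[11]
8: 0xd0 (blk 13, set 1) → L1-HIT  vc=[11]
9: 0xd0 (blk 13, set 1) → L1-HIT  vc=[11]
10: 0xb0 (blk 11, set 1) → VC-HIT  vc=[13]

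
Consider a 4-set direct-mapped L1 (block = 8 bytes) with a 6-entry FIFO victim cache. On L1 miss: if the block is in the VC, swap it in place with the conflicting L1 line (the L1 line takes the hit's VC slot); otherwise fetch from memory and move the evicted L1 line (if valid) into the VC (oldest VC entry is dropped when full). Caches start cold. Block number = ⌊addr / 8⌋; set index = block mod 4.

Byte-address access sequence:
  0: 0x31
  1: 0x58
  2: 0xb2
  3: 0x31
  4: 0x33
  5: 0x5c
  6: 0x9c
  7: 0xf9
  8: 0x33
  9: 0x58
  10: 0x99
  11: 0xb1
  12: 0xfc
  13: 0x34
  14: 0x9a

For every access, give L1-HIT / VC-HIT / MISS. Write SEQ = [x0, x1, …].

SEQ = [MISS, MISS, MISS, VC-HIT, L1-HIT, L1-HIT, MISS, MISS, L1-HIT, VC-HIT, VC-HIT, VC-HIT, VC-HIT, VC-HIT, VC-HIT]

  [0] addr=0x31 blk=6 s=2: MISS | VC []
  [1] addr=0x58 blk=11 s=3: MISS | VC []
  [2] addr=0xb2 blk=22 s=2: MISS | VC [6]
  [3] addr=0x31 blk=6 s=2: VC-HIT | VC [22]
  [4] addr=0x33 blk=6 s=2: L1-HIT | VC [22]
  [5] addr=0x5c blk=11 s=3: L1-HIT | VC [22]
  [6] addr=0x9c blk=19 s=3: MISS | VC [22, 11]
  [7] addr=0xf9 blk=31 s=3: MISS | VC [22, 11, 19]
  [8] addr=0x33 blk=6 s=2: L1-HIT | VC [22, 11, 19]
  [9] addr=0x58 blk=11 s=3: VC-HIT | VC [22, 31, 19]
  [10] addr=0x99 blk=19 s=3: VC-HIT | VC [22, 31, 11]
  [11] addr=0xb1 blk=22 s=2: VC-HIT | VC [6, 31, 11]
  [12] addr=0xfc blk=31 s=3: VC-HIT | VC [6, 19, 11]
  [13] addr=0x34 blk=6 s=2: VC-HIT | VC [22, 19, 11]
  [14] addr=0x9a blk=19 s=3: VC-HIT | VC [22, 31, 11]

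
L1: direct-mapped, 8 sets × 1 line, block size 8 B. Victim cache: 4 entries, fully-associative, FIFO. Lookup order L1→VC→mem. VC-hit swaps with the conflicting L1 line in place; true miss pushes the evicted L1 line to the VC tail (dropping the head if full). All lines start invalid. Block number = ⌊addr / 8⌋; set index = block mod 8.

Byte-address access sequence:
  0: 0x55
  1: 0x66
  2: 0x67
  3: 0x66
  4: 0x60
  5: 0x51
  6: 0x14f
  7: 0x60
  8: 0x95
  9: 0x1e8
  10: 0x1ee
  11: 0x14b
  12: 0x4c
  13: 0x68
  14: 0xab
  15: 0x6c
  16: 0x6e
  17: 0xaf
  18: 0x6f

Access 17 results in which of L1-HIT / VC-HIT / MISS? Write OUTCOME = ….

0: 0x55 (blk 10, set 2) → MISS  vc=[]
1: 0x66 (blk 12, set 4) → MISS  vc=[]
2: 0x67 (blk 12, set 4) → L1-HIT  vc=[]
3: 0x66 (blk 12, set 4) → L1-HIT  vc=[]
4: 0x60 (blk 12, set 4) → L1-HIT  vc=[]
5: 0x51 (blk 10, set 2) → L1-HIT  vc=[]
6: 0x14f (blk 41, set 1) → MISS  vc=[]
7: 0x60 (blk 12, set 4) → L1-HIT  vc=[]
8: 0x95 (blk 18, set 2) → MISS  vc=[10]
9: 0x1e8 (blk 61, set 5) → MISS  vc=[10]
10: 0x1ee (blk 61, set 5) → L1-HIT  vc=[10]
11: 0x14b (blk 41, set 1) → L1-HIT  vc=[10]
12: 0x4c (blk 9, set 1) → MISS  vc=[10, 41]
13: 0x68 (blk 13, set 5) → MISS  vc=[10, 41, 61]
14: 0xab (blk 21, set 5) → MISS  vc=[10, 41, 61, 13]
15: 0x6c (blk 13, set 5) → VC-HIT  vc=[10, 41, 61, 21]
16: 0x6e (blk 13, set 5) → L1-HIT  vc=[10, 41, 61, 21]
17: 0xaf (blk 21, set 5) → VC-HIT  vc=[10, 41, 61, 13]
18: 0x6f (blk 13, set 5) → VC-HIT  vc=[10, 41, 61, 21]

OUTCOME = VC-HIT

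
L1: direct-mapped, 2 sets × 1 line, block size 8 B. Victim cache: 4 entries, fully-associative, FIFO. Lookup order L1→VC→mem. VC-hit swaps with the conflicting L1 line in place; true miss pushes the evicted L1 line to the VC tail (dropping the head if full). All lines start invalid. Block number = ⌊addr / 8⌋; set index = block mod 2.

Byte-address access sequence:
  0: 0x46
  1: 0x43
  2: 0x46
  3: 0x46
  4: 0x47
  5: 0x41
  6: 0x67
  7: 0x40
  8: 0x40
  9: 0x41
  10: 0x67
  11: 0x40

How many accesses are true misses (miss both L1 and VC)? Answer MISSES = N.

MISSES = 2

#0 0x46→b8/s0 MISS; vc=[]
#1 0x43→b8/s0 L1-HIT; vc=[]
#2 0x46→b8/s0 L1-HIT; vc=[]
#3 0x46→b8/s0 L1-HIT; vc=[]
#4 0x47→b8/s0 L1-HIT; vc=[]
#5 0x41→b8/s0 L1-HIT; vc=[]
#6 0x67→b12/s0 MISS; vc=[8]
#7 0x40→b8/s0 VC-HIT; vc=[12]
#8 0x40→b8/s0 L1-HIT; vc=[12]
#9 0x41→b8/s0 L1-HIT; vc=[12]
#10 0x67→b12/s0 VC-HIT; vc=[8]
#11 0x40→b8/s0 VC-HIT; vc=[12]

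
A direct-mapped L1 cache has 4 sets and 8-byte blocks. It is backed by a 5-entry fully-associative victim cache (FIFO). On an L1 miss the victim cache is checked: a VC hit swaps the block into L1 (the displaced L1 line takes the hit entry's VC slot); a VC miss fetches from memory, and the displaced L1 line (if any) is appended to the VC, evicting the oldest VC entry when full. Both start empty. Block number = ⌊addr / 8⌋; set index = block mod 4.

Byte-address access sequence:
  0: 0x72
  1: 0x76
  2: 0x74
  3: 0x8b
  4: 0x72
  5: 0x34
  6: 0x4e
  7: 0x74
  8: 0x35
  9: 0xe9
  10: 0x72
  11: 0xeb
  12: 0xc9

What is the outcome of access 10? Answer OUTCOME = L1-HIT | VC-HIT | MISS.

0: 0x72 (blk 14, set 2) → MISS  vc=[]
1: 0x76 (blk 14, set 2) → L1-HIT  vc=[]
2: 0x74 (blk 14, set 2) → L1-HIT  vc=[]
3: 0x8b (blk 17, set 1) → MISS  vc=[]
4: 0x72 (blk 14, set 2) → L1-HIT  vc=[]
5: 0x34 (blk 6, set 2) → MISS  vc=[14]
6: 0x4e (blk 9, set 1) → MISS  vc=[14, 17]
7: 0x74 (blk 14, set 2) → VC-HIT  vc=[6, 17]
8: 0x35 (blk 6, set 2) → VC-HIT  vc=[14, 17]
9: 0xe9 (blk 29, set 1) → MISS  vc=[14, 17, 9]
10: 0x72 (blk 14, set 2) → VC-HIT  vc=[6, 17, 9]
11: 0xeb (blk 29, set 1) → L1-HIT  vc=[6, 17, 9]
12: 0xc9 (blk 25, set 1) → MISS  vc=[6, 17, 9, 29]

OUTCOME = VC-HIT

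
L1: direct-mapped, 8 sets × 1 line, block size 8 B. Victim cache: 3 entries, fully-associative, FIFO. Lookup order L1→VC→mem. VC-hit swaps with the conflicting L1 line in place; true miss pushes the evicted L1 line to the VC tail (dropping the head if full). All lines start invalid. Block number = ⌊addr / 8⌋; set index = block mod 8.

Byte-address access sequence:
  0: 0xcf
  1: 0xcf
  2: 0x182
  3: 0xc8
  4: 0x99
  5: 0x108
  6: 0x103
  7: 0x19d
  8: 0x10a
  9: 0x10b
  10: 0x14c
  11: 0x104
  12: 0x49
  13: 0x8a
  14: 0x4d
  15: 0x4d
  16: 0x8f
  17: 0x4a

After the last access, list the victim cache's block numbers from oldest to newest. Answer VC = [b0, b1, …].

  [0] addr=0xcf blk=25 s=1: MISS | VC []
  [1] addr=0xcf blk=25 s=1: L1-HIT | VC []
  [2] addr=0x182 blk=48 s=0: MISS | VC []
  [3] addr=0xc8 blk=25 s=1: L1-HIT | VC []
  [4] addr=0x99 blk=19 s=3: MISS | VC []
  [5] addr=0x108 blk=33 s=1: MISS | VC [25]
  [6] addr=0x103 blk=32 s=0: MISS | VC [25, 48]
  [7] addr=0x19d blk=51 s=3: MISS | VC [25, 48, 19]
  [8] addr=0x10a blk=33 s=1: L1-HIT | VC [25, 48, 19]
  [9] addr=0x10b blk=33 s=1: L1-HIT | VC [25, 48, 19]
  [10] addr=0x14c blk=41 s=1: MISS | VC [48, 19, 33]
  [11] addr=0x104 blk=32 s=0: L1-HIT | VC [48, 19, 33]
  [12] addr=0x49 blk=9 s=1: MISS | VC [19, 33, 41]
  [13] addr=0x8a blk=17 s=1: MISS | VC [33, 41, 9]
  [14] addr=0x4d blk=9 s=1: VC-HIT | VC [33, 41, 17]
  [15] addr=0x4d blk=9 s=1: L1-HIT | VC [33, 41, 17]
  [16] addr=0x8f blk=17 s=1: VC-HIT | VC [33, 41, 9]
  [17] addr=0x4a blk=9 s=1: VC-HIT | VC [33, 41, 17]

VC = [33, 41, 17]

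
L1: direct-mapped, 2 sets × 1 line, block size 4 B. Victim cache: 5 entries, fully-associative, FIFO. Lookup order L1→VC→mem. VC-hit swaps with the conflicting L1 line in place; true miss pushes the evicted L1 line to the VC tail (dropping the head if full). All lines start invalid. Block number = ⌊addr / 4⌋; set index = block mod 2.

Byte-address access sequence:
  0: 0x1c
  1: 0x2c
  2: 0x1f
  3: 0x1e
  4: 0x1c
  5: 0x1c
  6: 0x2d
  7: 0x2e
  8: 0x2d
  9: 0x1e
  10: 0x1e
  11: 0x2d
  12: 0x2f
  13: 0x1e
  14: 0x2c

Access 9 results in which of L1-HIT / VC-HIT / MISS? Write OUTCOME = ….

  [0] addr=0x1c blk=7 s=1: MISS | VC []
  [1] addr=0x2c blk=11 s=1: MISS | VC [7]
  [2] addr=0x1f blk=7 s=1: VC-HIT | VC [11]
  [3] addr=0x1e blk=7 s=1: L1-HIT | VC [11]
  [4] addr=0x1c blk=7 s=1: L1-HIT | VC [11]
  [5] addr=0x1c blk=7 s=1: L1-HIT | VC [11]
  [6] addr=0x2d blk=11 s=1: VC-HIT | VC [7]
  [7] addr=0x2e blk=11 s=1: L1-HIT | VC [7]
  [8] addr=0x2d blk=11 s=1: L1-HIT | VC [7]
  [9] addr=0x1e blk=7 s=1: VC-HIT | VC [11]
  [10] addr=0x1e blk=7 s=1: L1-HIT | VC [11]
  [11] addr=0x2d blk=11 s=1: VC-HIT | VC [7]
  [12] addr=0x2f blk=11 s=1: L1-HIT | VC [7]
  [13] addr=0x1e blk=7 s=1: VC-HIT | VC [11]
  [14] addr=0x2c blk=11 s=1: VC-HIT | VC [7]

OUTCOME = VC-HIT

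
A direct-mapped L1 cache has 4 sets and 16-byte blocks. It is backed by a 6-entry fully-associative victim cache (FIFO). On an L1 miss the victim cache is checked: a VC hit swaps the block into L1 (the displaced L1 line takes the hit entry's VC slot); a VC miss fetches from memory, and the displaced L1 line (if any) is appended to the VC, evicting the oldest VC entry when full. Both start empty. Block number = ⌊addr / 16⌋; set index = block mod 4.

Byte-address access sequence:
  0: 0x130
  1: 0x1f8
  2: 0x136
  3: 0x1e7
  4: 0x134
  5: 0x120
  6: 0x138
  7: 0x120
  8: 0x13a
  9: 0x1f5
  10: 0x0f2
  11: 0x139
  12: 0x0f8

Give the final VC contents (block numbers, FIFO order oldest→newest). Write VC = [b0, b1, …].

VC = [19, 30, 31]

#0 0x130→b19/s3 MISS; vc=[]
#1 0x1f8→b31/s3 MISS; vc=[19]
#2 0x136→b19/s3 VC-HIT; vc=[31]
#3 0x1e7→b30/s2 MISS; vc=[31]
#4 0x134→b19/s3 L1-HIT; vc=[31]
#5 0x120→b18/s2 MISS; vc=[31,30]
#6 0x138→b19/s3 L1-HIT; vc=[31,30]
#7 0x120→b18/s2 L1-HIT; vc=[31,30]
#8 0x13a→b19/s3 L1-HIT; vc=[31,30]
#9 0x1f5→b31/s3 VC-HIT; vc=[19,30]
#10 0xf2→b15/s3 MISS; vc=[19,30,31]
#11 0x139→b19/s3 VC-HIT; vc=[15,30,31]
#12 0xf8→b15/s3 VC-HIT; vc=[19,30,31]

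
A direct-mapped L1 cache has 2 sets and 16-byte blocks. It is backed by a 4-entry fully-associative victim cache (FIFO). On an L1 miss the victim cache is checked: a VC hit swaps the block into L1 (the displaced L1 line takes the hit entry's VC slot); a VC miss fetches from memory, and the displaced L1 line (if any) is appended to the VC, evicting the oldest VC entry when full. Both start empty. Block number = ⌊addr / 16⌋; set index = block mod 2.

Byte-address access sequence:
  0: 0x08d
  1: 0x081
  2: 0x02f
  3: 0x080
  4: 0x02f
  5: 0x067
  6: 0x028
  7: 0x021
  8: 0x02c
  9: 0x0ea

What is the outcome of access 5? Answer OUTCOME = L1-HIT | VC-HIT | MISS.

#0 0x8d→b8/s0 MISS; vc=[]
#1 0x81→b8/s0 L1-HIT; vc=[]
#2 0x2f→b2/s0 MISS; vc=[8]
#3 0x80→b8/s0 VC-HIT; vc=[2]
#4 0x2f→b2/s0 VC-HIT; vc=[8]
#5 0x67→b6/s0 MISS; vc=[8,2]
#6 0x28→b2/s0 VC-HIT; vc=[8,6]
#7 0x21→b2/s0 L1-HIT; vc=[8,6]
#8 0x2c→b2/s0 L1-HIT; vc=[8,6]
#9 0xea→b14/s0 MISS; vc=[8,6,2]

OUTCOME = MISS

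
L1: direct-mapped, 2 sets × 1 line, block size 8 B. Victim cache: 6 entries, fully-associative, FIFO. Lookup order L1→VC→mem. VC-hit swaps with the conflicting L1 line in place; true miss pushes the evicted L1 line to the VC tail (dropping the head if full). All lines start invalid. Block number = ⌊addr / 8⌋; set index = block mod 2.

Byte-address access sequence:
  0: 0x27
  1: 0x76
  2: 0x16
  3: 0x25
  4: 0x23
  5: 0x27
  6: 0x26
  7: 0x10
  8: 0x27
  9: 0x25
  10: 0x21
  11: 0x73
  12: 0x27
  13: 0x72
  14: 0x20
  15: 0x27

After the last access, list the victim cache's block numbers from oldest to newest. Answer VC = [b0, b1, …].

VC = [2, 14]

#0 0x27→b4/s0 MISS; vc=[]
#1 0x76→b14/s0 MISS; vc=[4]
#2 0x16→b2/s0 MISS; vc=[4,14]
#3 0x25→b4/s0 VC-HIT; vc=[2,14]
#4 0x23→b4/s0 L1-HIT; vc=[2,14]
#5 0x27→b4/s0 L1-HIT; vc=[2,14]
#6 0x26→b4/s0 L1-HIT; vc=[2,14]
#7 0x10→b2/s0 VC-HIT; vc=[4,14]
#8 0x27→b4/s0 VC-HIT; vc=[2,14]
#9 0x25→b4/s0 L1-HIT; vc=[2,14]
#10 0x21→b4/s0 L1-HIT; vc=[2,14]
#11 0x73→b14/s0 VC-HIT; vc=[2,4]
#12 0x27→b4/s0 VC-HIT; vc=[2,14]
#13 0x72→b14/s0 VC-HIT; vc=[2,4]
#14 0x20→b4/s0 VC-HIT; vc=[2,14]
#15 0x27→b4/s0 L1-HIT; vc=[2,14]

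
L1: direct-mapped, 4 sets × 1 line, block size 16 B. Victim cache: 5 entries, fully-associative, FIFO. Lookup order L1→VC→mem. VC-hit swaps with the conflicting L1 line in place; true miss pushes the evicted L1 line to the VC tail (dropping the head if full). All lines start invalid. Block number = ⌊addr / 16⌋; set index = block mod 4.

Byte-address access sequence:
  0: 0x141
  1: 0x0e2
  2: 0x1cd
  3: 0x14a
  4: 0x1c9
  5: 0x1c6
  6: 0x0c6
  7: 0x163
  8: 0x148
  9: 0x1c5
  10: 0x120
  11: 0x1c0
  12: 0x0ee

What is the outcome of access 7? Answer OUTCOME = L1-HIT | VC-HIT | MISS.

0: 0x141 (blk 20, set 0) → MISS  vc=[]
1: 0xe2 (blk 14, set 2) → MISS  vc=[]
2: 0x1cd (blk 28, set 0) → MISS  vc=[20]
3: 0x14a (blk 20, set 0) → VC-HIT  vc=[28]
4: 0x1c9 (blk 28, set 0) → VC-HIT  vc=[20]
5: 0x1c6 (blk 28, set 0) → L1-HIT  vc=[20]
6: 0xc6 (blk 12, set 0) → MISS  vc=[20, 28]
7: 0x163 (blk 22, set 2) → MISS  vc=[20, 28, 14]
8: 0x148 (blk 20, set 0) → VC-HIT  vc=[12, 28, 14]
9: 0x1c5 (blk 28, set 0) → VC-HIT  vc=[12, 20, 14]
10: 0x120 (blk 18, set 2) → MISS  vc=[12, 20, 14, 22]
11: 0x1c0 (blk 28, set 0) → L1-HIT  vc=[12, 20, 14, 22]
12: 0xee (blk 14, set 2) → VC-HIT  vc=[12, 20, 18, 22]

OUTCOME = MISS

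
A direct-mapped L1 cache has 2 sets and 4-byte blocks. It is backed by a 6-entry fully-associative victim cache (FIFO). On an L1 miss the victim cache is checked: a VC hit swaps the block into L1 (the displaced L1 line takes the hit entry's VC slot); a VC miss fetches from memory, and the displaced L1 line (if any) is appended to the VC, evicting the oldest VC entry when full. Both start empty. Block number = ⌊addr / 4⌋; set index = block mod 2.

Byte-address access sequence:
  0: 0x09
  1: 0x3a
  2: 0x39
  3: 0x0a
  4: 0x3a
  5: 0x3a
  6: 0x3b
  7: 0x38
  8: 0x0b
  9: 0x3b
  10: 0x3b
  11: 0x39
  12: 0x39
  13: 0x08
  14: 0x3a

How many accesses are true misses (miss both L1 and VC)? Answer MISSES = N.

#0 0x9→b2/s0 MISS; vc=[]
#1 0x3a→b14/s0 MISS; vc=[2]
#2 0x39→b14/s0 L1-HIT; vc=[2]
#3 0xa→b2/s0 VC-HIT; vc=[14]
#4 0x3a→b14/s0 VC-HIT; vc=[2]
#5 0x3a→b14/s0 L1-HIT; vc=[2]
#6 0x3b→b14/s0 L1-HIT; vc=[2]
#7 0x38→b14/s0 L1-HIT; vc=[2]
#8 0xb→b2/s0 VC-HIT; vc=[14]
#9 0x3b→b14/s0 VC-HIT; vc=[2]
#10 0x3b→b14/s0 L1-HIT; vc=[2]
#11 0x39→b14/s0 L1-HIT; vc=[2]
#12 0x39→b14/s0 L1-HIT; vc=[2]
#13 0x8→b2/s0 VC-HIT; vc=[14]
#14 0x3a→b14/s0 VC-HIT; vc=[2]

MISSES = 2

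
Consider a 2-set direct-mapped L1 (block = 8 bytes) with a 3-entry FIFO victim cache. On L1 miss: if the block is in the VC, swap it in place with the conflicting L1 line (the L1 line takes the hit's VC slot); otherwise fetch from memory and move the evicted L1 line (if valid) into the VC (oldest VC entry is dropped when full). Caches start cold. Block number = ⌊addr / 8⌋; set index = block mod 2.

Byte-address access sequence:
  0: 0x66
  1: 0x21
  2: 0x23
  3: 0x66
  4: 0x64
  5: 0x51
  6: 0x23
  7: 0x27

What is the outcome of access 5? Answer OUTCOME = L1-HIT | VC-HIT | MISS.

OUTCOME = MISS

#0 0x66→b12/s0 MISS; vc=[]
#1 0x21→b4/s0 MISS; vc=[12]
#2 0x23→b4/s0 L1-HIT; vc=[12]
#3 0x66→b12/s0 VC-HIT; vc=[4]
#4 0x64→b12/s0 L1-HIT; vc=[4]
#5 0x51→b10/s0 MISS; vc=[4,12]
#6 0x23→b4/s0 VC-HIT; vc=[10,12]
#7 0x27→b4/s0 L1-HIT; vc=[10,12]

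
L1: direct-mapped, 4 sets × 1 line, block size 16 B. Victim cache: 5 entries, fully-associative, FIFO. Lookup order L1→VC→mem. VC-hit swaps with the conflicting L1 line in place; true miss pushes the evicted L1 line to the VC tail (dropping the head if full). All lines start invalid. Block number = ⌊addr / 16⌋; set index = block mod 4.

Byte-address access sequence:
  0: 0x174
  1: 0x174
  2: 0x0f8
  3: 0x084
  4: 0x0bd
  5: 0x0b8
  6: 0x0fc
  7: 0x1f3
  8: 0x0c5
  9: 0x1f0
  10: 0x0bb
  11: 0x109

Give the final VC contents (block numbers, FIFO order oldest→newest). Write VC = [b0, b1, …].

  [0] addr=0x174 blk=23 s=3: MISS | VC []
  [1] addr=0x174 blk=23 s=3: L1-HIT | VC []
  [2] addr=0xf8 blk=15 s=3: MISS | VC [23]
  [3] addr=0x84 blk=8 s=0: MISS | VC [23]
  [4] addr=0xbd blk=11 s=3: MISS | VC [23, 15]
  [5] addr=0xb8 blk=11 s=3: L1-HIT | VC [23, 15]
  [6] addr=0xfc blk=15 s=3: VC-HIT | VC [23, 11]
  [7] addr=0x1f3 blk=31 s=3: MISS | VC [23, 11, 15]
  [8] addr=0xc5 blk=12 s=0: MISS | VC [23, 11, 15, 8]
  [9] addr=0x1f0 blk=31 s=3: L1-HIT | VC [23, 11, 15, 8]
  [10] addr=0xbb blk=11 s=3: VC-HIT | VC [23, 31, 15, 8]
  [11] addr=0x109 blk=16 s=0: MISS | VC [23, 31, 15, 8, 12]

VC = [23, 31, 15, 8, 12]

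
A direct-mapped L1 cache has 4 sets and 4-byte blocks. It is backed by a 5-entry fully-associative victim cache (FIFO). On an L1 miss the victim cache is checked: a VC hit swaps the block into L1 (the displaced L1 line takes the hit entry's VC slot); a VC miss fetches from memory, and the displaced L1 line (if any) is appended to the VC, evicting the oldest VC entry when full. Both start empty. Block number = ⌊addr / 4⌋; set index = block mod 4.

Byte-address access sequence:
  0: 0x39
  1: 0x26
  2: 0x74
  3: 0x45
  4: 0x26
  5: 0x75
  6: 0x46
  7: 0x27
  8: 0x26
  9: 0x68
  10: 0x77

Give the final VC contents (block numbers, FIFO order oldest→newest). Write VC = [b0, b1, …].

VC = [9, 17, 14]

  [0] addr=0x39 blk=14 s=2: MISS | VC []
  [1] addr=0x26 blk=9 s=1: MISS | VC []
  [2] addr=0x74 blk=29 s=1: MISS | VC [9]
  [3] addr=0x45 blk=17 s=1: MISS | VC [9, 29]
  [4] addr=0x26 blk=9 s=1: VC-HIT | VC [17, 29]
  [5] addr=0x75 blk=29 s=1: VC-HIT | VC [17, 9]
  [6] addr=0x46 blk=17 s=1: VC-HIT | VC [29, 9]
  [7] addr=0x27 blk=9 s=1: VC-HIT | VC [29, 17]
  [8] addr=0x26 blk=9 s=1: L1-HIT | VC [29, 17]
  [9] addr=0x68 blk=26 s=2: MISS | VC [29, 17, 14]
  [10] addr=0x77 blk=29 s=1: VC-HIT | VC [9, 17, 14]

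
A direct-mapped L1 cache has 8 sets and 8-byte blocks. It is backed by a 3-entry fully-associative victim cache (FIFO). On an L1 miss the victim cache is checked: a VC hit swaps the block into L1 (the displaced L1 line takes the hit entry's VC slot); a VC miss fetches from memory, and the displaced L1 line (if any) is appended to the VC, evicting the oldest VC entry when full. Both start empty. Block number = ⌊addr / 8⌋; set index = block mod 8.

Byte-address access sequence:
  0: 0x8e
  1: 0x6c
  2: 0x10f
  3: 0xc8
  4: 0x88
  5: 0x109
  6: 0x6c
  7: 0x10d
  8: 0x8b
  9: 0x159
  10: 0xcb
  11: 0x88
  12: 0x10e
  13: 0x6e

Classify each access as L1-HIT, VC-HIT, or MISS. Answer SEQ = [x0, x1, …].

SEQ = [MISS, MISS, MISS, MISS, VC-HIT, VC-HIT, L1-HIT, L1-HIT, VC-HIT, MISS, VC-HIT, VC-HIT, VC-HIT, L1-HIT]

0: 0x8e (blk 17, set 1) → MISS  vc=[]
1: 0x6c (blk 13, set 5) → MISS  vc=[]
2: 0x10f (blk 33, set 1) → MISS  vc=[17]
3: 0xc8 (blk 25, set 1) → MISS  vc=[17, 33]
4: 0x88 (blk 17, set 1) → VC-HIT  vc=[25, 33]
5: 0x109 (blk 33, set 1) → VC-HIT  vc=[25, 17]
6: 0x6c (blk 13, set 5) → L1-HIT  vc=[25, 17]
7: 0x10d (blk 33, set 1) → L1-HIT  vc=[25, 17]
8: 0x8b (blk 17, set 1) → VC-HIT  vc=[25, 33]
9: 0x159 (blk 43, set 3) → MISS  vc=[25, 33]
10: 0xcb (blk 25, set 1) → VC-HIT  vc=[17, 33]
11: 0x88 (blk 17, set 1) → VC-HIT  vc=[25, 33]
12: 0x10e (blk 33, set 1) → VC-HIT  vc=[25, 17]
13: 0x6e (blk 13, set 5) → L1-HIT  vc=[25, 17]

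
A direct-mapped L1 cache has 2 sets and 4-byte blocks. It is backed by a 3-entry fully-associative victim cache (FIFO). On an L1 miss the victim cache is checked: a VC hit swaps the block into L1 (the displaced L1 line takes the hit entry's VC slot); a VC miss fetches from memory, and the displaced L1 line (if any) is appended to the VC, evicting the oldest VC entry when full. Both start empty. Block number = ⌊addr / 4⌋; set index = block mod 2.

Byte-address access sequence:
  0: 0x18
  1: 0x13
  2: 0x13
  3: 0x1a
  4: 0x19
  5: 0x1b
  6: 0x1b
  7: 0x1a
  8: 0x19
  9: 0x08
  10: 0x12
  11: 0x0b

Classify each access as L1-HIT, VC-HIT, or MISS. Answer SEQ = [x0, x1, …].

  [0] addr=0x18 blk=6 s=0: MISS | VC []
  [1] addr=0x13 blk=4 s=0: MISS | VC [6]
  [2] addr=0x13 blk=4 s=0: L1-HIT | VC [6]
  [3] addr=0x1a blk=6 s=0: VC-HIT | VC [4]
  [4] addr=0x19 blk=6 s=0: L1-HIT | VC [4]
  [5] addr=0x1b blk=6 s=0: L1-HIT | VC [4]
  [6] addr=0x1b blk=6 s=0: L1-HIT | VC [4]
  [7] addr=0x1a blk=6 s=0: L1-HIT | VC [4]
  [8] addr=0x19 blk=6 s=0: L1-HIT | VC [4]
  [9] addr=0x8 blk=2 s=0: MISS | VC [4, 6]
  [10] addr=0x12 blk=4 s=0: VC-HIT | VC [2, 6]
  [11] addr=0xb blk=2 s=0: VC-HIT | VC [4, 6]

SEQ = [MISS, MISS, L1-HIT, VC-HIT, L1-HIT, L1-HIT, L1-HIT, L1-HIT, L1-HIT, MISS, VC-HIT, VC-HIT]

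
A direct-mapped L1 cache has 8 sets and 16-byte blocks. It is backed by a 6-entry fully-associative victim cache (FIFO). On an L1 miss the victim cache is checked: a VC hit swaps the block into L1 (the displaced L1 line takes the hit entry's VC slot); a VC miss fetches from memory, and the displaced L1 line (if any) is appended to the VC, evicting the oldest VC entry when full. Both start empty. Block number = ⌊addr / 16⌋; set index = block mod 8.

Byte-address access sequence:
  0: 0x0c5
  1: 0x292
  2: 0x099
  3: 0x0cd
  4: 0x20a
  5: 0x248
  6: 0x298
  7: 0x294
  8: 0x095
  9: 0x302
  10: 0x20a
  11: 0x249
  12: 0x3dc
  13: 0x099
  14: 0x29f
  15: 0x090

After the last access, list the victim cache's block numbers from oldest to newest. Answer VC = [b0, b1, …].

VC = [41, 12, 48]

0: 0xc5 (blk 12, set 4) → MISS  vc=[]
1: 0x292 (blk 41, set 1) → MISS  vc=[]
2: 0x99 (blk 9, set 1) → MISS  vc=[41]
3: 0xcd (blk 12, set 4) → L1-HIT  vc=[41]
4: 0x20a (blk 32, set 0) → MISS  vc=[41]
5: 0x248 (blk 36, set 4) → MISS  vc=[41, 12]
6: 0x298 (blk 41, set 1) → VC-HIT  vc=[9, 12]
7: 0x294 (blk 41, set 1) → L1-HIT  vc=[9, 12]
8: 0x95 (blk 9, set 1) → VC-HIT  vc=[41, 12]
9: 0x302 (blk 48, set 0) → MISS  vc=[41, 12, 32]
10: 0x20a (blk 32, set 0) → VC-HIT  vc=[41, 12, 48]
11: 0x249 (blk 36, set 4) → L1-HIT  vc=[41, 12, 48]
12: 0x3dc (blk 61, set 5) → MISS  vc=[41, 12, 48]
13: 0x99 (blk 9, set 1) → L1-HIT  vc=[41, 12, 48]
14: 0x29f (blk 41, set 1) → VC-HIT  vc=[9, 12, 48]
15: 0x90 (blk 9, set 1) → VC-HIT  vc=[41, 12, 48]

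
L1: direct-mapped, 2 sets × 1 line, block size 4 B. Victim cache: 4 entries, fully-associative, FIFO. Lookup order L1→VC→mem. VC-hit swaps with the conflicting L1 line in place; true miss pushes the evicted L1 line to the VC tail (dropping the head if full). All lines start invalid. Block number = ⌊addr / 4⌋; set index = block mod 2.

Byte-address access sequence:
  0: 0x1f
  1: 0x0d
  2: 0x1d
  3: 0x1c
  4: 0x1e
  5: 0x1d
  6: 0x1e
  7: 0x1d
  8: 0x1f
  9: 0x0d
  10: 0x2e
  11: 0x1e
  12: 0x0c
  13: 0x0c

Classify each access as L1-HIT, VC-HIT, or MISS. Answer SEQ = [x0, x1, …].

SEQ = [MISS, MISS, VC-HIT, L1-HIT, L1-HIT, L1-HIT, L1-HIT, L1-HIT, L1-HIT, VC-HIT, MISS, VC-HIT, VC-HIT, L1-HIT]

#0 0x1f→b7/s1 MISS; vc=[]
#1 0xd→b3/s1 MISS; vc=[7]
#2 0x1d→b7/s1 VC-HIT; vc=[3]
#3 0x1c→b7/s1 L1-HIT; vc=[3]
#4 0x1e→b7/s1 L1-HIT; vc=[3]
#5 0x1d→b7/s1 L1-HIT; vc=[3]
#6 0x1e→b7/s1 L1-HIT; vc=[3]
#7 0x1d→b7/s1 L1-HIT; vc=[3]
#8 0x1f→b7/s1 L1-HIT; vc=[3]
#9 0xd→b3/s1 VC-HIT; vc=[7]
#10 0x2e→b11/s1 MISS; vc=[7,3]
#11 0x1e→b7/s1 VC-HIT; vc=[11,3]
#12 0xc→b3/s1 VC-HIT; vc=[11,7]
#13 0xc→b3/s1 L1-HIT; vc=[11,7]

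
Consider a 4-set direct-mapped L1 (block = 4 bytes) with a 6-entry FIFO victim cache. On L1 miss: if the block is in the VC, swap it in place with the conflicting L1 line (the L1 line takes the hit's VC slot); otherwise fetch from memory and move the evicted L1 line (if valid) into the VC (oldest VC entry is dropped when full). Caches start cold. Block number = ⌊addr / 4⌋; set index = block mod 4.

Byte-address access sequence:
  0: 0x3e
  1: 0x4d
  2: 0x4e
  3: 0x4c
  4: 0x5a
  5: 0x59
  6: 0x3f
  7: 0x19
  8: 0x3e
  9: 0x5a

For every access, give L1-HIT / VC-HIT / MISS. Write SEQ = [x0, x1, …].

SEQ = [MISS, MISS, L1-HIT, L1-HIT, MISS, L1-HIT, VC-HIT, MISS, L1-HIT, VC-HIT]

#0 0x3e→b15/s3 MISS; vc=[]
#1 0x4d→b19/s3 MISS; vc=[15]
#2 0x4e→b19/s3 L1-HIT; vc=[15]
#3 0x4c→b19/s3 L1-HIT; vc=[15]
#4 0x5a→b22/s2 MISS; vc=[15]
#5 0x59→b22/s2 L1-HIT; vc=[15]
#6 0x3f→b15/s3 VC-HIT; vc=[19]
#7 0x19→b6/s2 MISS; vc=[19,22]
#8 0x3e→b15/s3 L1-HIT; vc=[19,22]
#9 0x5a→b22/s2 VC-HIT; vc=[19,6]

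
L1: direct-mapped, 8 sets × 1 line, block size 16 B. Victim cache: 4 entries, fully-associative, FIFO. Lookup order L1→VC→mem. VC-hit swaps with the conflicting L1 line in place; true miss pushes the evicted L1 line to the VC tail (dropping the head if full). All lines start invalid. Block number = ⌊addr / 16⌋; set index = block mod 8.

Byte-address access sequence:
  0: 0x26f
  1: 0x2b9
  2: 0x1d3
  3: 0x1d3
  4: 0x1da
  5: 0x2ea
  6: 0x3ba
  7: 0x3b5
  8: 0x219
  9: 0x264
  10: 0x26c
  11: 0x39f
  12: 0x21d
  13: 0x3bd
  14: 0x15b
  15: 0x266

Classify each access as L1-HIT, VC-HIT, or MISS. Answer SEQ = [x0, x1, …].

0: 0x26f (blk 38, set 6) → MISS  vc=[]
1: 0x2b9 (blk 43, set 3) → MISS  vc=[]
2: 0x1d3 (blk 29, set 5) → MISS  vc=[]
3: 0x1d3 (blk 29, set 5) → L1-HIT  vc=[]
4: 0x1da (blk 29, set 5) → L1-HIT  vc=[]
5: 0x2ea (blk 46, set 6) → MISS  vc=[38]
6: 0x3ba (blk 59, set 3) → MISS  vc=[38, 43]
7: 0x3b5 (blk 59, set 3) → L1-HIT  vc=[38, 43]
8: 0x219 (blk 33, set 1) → MISS  vc=[38, 43]
9: 0x264 (blk 38, set 6) → VC-HIT  vc=[46, 43]
10: 0x26c (blk 38, set 6) → L1-HIT  vc=[46, 43]
11: 0x39f (blk 57, set 1) → MISS  vc=[46, 43, 33]
12: 0x21d (blk 33, set 1) → VC-HIT  vc=[46, 43, 57]
13: 0x3bd (blk 59, set 3) → L1-HIT  vc=[46, 43, 57]
14: 0x15b (blk 21, set 5) → MISS  vc=[46, 43, 57, 29]
15: 0x266 (blk 38, set 6) → L1-HIT  vc=[46, 43, 57, 29]

SEQ = [MISS, MISS, MISS, L1-HIT, L1-HIT, MISS, MISS, L1-HIT, MISS, VC-HIT, L1-HIT, MISS, VC-HIT, L1-HIT, MISS, L1-HIT]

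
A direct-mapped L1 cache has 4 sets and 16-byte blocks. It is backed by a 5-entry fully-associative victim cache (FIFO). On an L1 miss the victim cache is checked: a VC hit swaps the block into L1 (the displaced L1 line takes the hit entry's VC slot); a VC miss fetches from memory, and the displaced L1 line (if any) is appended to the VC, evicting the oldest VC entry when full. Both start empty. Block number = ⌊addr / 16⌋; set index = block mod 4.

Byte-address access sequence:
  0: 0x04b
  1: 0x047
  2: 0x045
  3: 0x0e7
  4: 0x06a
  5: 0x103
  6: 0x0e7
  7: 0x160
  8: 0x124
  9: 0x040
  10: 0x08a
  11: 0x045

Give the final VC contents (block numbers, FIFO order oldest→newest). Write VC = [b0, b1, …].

VC = [6, 16, 14, 22, 8]

0: 0x4b (blk 4, set 0) → MISS  vc=[]
1: 0x47 (blk 4, set 0) → L1-HIT  vc=[]
2: 0x45 (blk 4, set 0) → L1-HIT  vc=[]
3: 0xe7 (blk 14, set 2) → MISS  vc=[]
4: 0x6a (blk 6, set 2) → MISS  vc=[14]
5: 0x103 (blk 16, set 0) → MISS  vc=[14, 4]
6: 0xe7 (blk 14, set 2) → VC-HIT  vc=[6, 4]
7: 0x160 (blk 22, set 2) → MISS  vc=[6, 4, 14]
8: 0x124 (blk 18, set 2) → MISS  vc=[6, 4, 14, 22]
9: 0x40 (blk 4, set 0) → VC-HIT  vc=[6, 16, 14, 22]
10: 0x8a (blk 8, set 0) → MISS  vc=[6, 16, 14, 22, 4]
11: 0x45 (blk 4, set 0) → VC-HIT  vc=[6, 16, 14, 22, 8]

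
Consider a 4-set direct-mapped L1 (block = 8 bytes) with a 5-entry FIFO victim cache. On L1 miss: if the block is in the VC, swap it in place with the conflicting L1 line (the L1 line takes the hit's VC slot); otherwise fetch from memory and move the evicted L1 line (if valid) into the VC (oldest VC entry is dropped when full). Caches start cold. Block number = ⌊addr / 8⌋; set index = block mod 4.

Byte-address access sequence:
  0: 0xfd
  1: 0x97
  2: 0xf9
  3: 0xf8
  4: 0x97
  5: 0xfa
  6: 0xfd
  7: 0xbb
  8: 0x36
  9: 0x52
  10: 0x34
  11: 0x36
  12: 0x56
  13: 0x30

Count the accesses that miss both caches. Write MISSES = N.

MISSES = 5

#0 0xfd→b31/s3 MISS; vc=[]
#1 0x97→b18/s2 MISS; vc=[]
#2 0xf9→b31/s3 L1-HIT; vc=[]
#3 0xf8→b31/s3 L1-HIT; vc=[]
#4 0x97→b18/s2 L1-HIT; vc=[]
#5 0xfa→b31/s3 L1-HIT; vc=[]
#6 0xfd→b31/s3 L1-HIT; vc=[]
#7 0xbb→b23/s3 MISS; vc=[31]
#8 0x36→b6/s2 MISS; vc=[31,18]
#9 0x52→b10/s2 MISS; vc=[31,18,6]
#10 0x34→b6/s2 VC-HIT; vc=[31,18,10]
#11 0x36→b6/s2 L1-HIT; vc=[31,18,10]
#12 0x56→b10/s2 VC-HIT; vc=[31,18,6]
#13 0x30→b6/s2 VC-HIT; vc=[31,18,10]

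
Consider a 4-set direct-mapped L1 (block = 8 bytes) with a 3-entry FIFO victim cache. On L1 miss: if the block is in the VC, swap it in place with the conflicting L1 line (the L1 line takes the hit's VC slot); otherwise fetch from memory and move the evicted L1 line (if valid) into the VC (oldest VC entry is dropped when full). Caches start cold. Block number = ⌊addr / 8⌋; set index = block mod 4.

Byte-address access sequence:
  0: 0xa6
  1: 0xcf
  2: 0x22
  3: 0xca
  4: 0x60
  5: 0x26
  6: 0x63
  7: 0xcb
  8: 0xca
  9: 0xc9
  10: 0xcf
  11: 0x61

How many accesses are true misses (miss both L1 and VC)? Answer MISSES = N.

MISSES = 4

#0 0xa6→b20/s0 MISS; vc=[]
#1 0xcf→b25/s1 MISS; vc=[]
#2 0x22→b4/s0 MISS; vc=[20]
#3 0xca→b25/s1 L1-HIT; vc=[20]
#4 0x60→b12/s0 MISS; vc=[20,4]
#5 0x26→b4/s0 VC-HIT; vc=[20,12]
#6 0x63→b12/s0 VC-HIT; vc=[20,4]
#7 0xcb→b25/s1 L1-HIT; vc=[20,4]
#8 0xca→b25/s1 L1-HIT; vc=[20,4]
#9 0xc9→b25/s1 L1-HIT; vc=[20,4]
#10 0xcf→b25/s1 L1-HIT; vc=[20,4]
#11 0x61→b12/s0 L1-HIT; vc=[20,4]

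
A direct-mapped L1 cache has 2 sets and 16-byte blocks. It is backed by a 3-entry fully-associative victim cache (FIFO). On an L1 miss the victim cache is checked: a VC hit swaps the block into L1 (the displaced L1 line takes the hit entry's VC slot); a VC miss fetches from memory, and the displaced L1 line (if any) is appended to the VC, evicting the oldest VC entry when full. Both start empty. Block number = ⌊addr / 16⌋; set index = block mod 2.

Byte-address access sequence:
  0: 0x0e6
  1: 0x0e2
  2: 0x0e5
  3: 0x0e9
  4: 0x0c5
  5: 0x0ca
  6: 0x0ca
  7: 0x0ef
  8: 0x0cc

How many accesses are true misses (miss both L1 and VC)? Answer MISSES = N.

#0 0xe6→b14/s0 MISS; vc=[]
#1 0xe2→b14/s0 L1-HIT; vc=[]
#2 0xe5→b14/s0 L1-HIT; vc=[]
#3 0xe9→b14/s0 L1-HIT; vc=[]
#4 0xc5→b12/s0 MISS; vc=[14]
#5 0xca→b12/s0 L1-HIT; vc=[14]
#6 0xca→b12/s0 L1-HIT; vc=[14]
#7 0xef→b14/s0 VC-HIT; vc=[12]
#8 0xcc→b12/s0 VC-HIT; vc=[14]

MISSES = 2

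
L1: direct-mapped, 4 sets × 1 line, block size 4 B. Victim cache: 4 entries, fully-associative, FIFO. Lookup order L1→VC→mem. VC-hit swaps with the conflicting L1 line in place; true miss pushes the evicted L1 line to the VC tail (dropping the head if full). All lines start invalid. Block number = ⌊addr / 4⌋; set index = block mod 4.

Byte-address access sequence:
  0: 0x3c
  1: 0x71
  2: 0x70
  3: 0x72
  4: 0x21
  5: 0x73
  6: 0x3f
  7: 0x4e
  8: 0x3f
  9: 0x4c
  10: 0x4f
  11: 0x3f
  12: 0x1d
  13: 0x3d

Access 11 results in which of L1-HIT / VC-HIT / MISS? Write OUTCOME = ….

0: 0x3c (blk 15, set 3) → MISS  vc=[]
1: 0x71 (blk 28, set 0) → MISS  vc=[]
2: 0x70 (blk 28, set 0) → L1-HIT  vc=[]
3: 0x72 (blk 28, set 0) → L1-HIT  vc=[]
4: 0x21 (blk 8, set 0) → MISS  vc=[28]
5: 0x73 (blk 28, set 0) → VC-HIT  vc=[8]
6: 0x3f (blk 15, set 3) → L1-HIT  vc=[8]
7: 0x4e (blk 19, set 3) → MISS  vc=[8, 15]
8: 0x3f (blk 15, set 3) → VC-HIT  vc=[8, 19]
9: 0x4c (blk 19, set 3) → VC-HIT  vc=[8, 15]
10: 0x4f (blk 19, set 3) → L1-HIT  vc=[8, 15]
11: 0x3f (blk 15, set 3) → VC-HIT  vc=[8, 19]
12: 0x1d (blk 7, set 3) → MISS  vc=[8, 19, 15]
13: 0x3d (blk 15, set 3) → VC-HIT  vc=[8, 19, 7]

OUTCOME = VC-HIT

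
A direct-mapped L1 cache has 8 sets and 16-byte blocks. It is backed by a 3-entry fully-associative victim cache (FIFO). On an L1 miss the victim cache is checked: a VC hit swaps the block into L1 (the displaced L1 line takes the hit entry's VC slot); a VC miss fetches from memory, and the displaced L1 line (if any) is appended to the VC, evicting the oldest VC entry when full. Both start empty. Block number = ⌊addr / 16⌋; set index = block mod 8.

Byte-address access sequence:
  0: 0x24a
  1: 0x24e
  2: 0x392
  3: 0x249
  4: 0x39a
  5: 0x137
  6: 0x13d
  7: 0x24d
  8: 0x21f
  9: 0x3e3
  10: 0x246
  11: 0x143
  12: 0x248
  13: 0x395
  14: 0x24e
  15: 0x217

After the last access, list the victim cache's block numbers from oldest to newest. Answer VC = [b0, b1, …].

VC = [57, 20]

0: 0x24a (blk 36, set 4) → MISS  vc=[]
1: 0x24e (blk 36, set 4) → L1-HIT  vc=[]
2: 0x392 (blk 57, set 1) → MISS  vc=[]
3: 0x249 (blk 36, set 4) → L1-HIT  vc=[]
4: 0x39a (blk 57, set 1) → L1-HIT  vc=[]
5: 0x137 (blk 19, set 3) → MISS  vc=[]
6: 0x13d (blk 19, set 3) → L1-HIT  vc=[]
7: 0x24d (blk 36, set 4) → L1-HIT  vc=[]
8: 0x21f (blk 33, set 1) → MISS  vc=[57]
9: 0x3e3 (blk 62, set 6) → MISS  vc=[57]
10: 0x246 (blk 36, set 4) → L1-HIT  vc=[57]
11: 0x143 (blk 20, set 4) → MISS  vc=[57, 36]
12: 0x248 (blk 36, set 4) → VC-HIT  vc=[57, 20]
13: 0x395 (blk 57, set 1) → VC-HIT  vc=[33, 20]
14: 0x24e (blk 36, set 4) → L1-HIT  vc=[33, 20]
15: 0x217 (blk 33, set 1) → VC-HIT  vc=[57, 20]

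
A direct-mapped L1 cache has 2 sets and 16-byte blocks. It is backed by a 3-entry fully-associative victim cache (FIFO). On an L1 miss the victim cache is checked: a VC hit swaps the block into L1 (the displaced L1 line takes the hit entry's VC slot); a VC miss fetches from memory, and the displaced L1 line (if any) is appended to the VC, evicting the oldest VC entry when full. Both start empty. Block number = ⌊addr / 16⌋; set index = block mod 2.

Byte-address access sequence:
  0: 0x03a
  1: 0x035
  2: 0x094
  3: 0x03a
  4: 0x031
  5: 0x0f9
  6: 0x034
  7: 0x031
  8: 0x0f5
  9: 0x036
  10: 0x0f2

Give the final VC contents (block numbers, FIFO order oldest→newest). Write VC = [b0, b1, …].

VC = [9, 3]

  [0] addr=0x3a blk=3 s=1: MISS | VC []
  [1] addr=0x35 blk=3 s=1: L1-HIT | VC []
  [2] addr=0x94 blk=9 s=1: MISS | VC [3]
  [3] addr=0x3a blk=3 s=1: VC-HIT | VC [9]
  [4] addr=0x31 blk=3 s=1: L1-HIT | VC [9]
  [5] addr=0xf9 blk=15 s=1: MISS | VC [9, 3]
  [6] addr=0x34 blk=3 s=1: VC-HIT | VC [9, 15]
  [7] addr=0x31 blk=3 s=1: L1-HIT | VC [9, 15]
  [8] addr=0xf5 blk=15 s=1: VC-HIT | VC [9, 3]
  [9] addr=0x36 blk=3 s=1: VC-HIT | VC [9, 15]
  [10] addr=0xf2 blk=15 s=1: VC-HIT | VC [9, 3]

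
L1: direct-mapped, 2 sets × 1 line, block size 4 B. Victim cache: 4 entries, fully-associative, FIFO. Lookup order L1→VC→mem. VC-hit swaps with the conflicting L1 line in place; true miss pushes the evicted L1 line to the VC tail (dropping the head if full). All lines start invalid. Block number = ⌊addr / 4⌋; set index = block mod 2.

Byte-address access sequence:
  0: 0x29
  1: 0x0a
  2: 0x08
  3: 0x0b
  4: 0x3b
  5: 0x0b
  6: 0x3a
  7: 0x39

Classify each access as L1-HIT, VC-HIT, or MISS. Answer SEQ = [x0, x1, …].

SEQ = [MISS, MISS, L1-HIT, L1-HIT, MISS, VC-HIT, VC-HIT, L1-HIT]

#0 0x29→b10/s0 MISS; vc=[]
#1 0xa→b2/s0 MISS; vc=[10]
#2 0x8→b2/s0 L1-HIT; vc=[10]
#3 0xb→b2/s0 L1-HIT; vc=[10]
#4 0x3b→b14/s0 MISS; vc=[10,2]
#5 0xb→b2/s0 VC-HIT; vc=[10,14]
#6 0x3a→b14/s0 VC-HIT; vc=[10,2]
#7 0x39→b14/s0 L1-HIT; vc=[10,2]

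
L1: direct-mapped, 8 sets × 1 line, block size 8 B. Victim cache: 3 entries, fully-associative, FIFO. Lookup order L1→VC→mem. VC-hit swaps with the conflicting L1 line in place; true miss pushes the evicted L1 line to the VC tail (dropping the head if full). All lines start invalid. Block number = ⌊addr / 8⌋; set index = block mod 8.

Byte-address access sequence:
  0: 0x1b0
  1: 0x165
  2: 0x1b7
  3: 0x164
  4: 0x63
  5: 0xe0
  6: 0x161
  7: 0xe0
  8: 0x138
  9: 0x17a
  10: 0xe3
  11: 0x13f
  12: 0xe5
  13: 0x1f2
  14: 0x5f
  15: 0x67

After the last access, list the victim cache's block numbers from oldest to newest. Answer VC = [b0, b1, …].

VC = [28, 47, 54]

0: 0x1b0 (blk 54, set 6) → MISS  vc=[]
1: 0x165 (blk 44, set 4) → MISS  vc=[]
2: 0x1b7 (blk 54, set 6) → L1-HIT  vc=[]
3: 0x164 (blk 44, set 4) → L1-HIT  vc=[]
4: 0x63 (blk 12, set 4) → MISS  vc=[44]
5: 0xe0 (blk 28, set 4) → MISS  vc=[44, 12]
6: 0x161 (blk 44, set 4) → VC-HIT  vc=[28, 12]
7: 0xe0 (blk 28, set 4) → VC-HIT  vc=[44, 12]
8: 0x138 (blk 39, set 7) → MISS  vc=[44, 12]
9: 0x17a (blk 47, set 7) → MISS  vc=[44, 12, 39]
10: 0xe3 (blk 28, set 4) → L1-HIT  vc=[44, 12, 39]
11: 0x13f (blk 39, set 7) → VC-HIT  vc=[44, 12, 47]
12: 0xe5 (blk 28, set 4) → L1-HIT  vc=[44, 12, 47]
13: 0x1f2 (blk 62, set 6) → MISS  vc=[12, 47, 54]
14: 0x5f (blk 11, set 3) → MISS  vc=[12, 47, 54]
15: 0x67 (blk 12, set 4) → VC-HIT  vc=[28, 47, 54]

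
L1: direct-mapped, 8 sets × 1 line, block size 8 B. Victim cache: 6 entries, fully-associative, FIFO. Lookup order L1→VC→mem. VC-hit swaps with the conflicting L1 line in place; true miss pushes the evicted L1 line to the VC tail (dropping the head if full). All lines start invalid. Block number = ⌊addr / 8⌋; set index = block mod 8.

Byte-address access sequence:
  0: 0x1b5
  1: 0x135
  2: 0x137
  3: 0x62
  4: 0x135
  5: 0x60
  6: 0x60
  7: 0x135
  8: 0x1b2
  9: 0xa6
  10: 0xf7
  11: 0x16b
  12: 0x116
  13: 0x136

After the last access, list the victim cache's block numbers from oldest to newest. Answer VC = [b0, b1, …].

VC = [30, 12, 54]

  [0] addr=0x1b5 blk=54 s=6: MISS | VC []
  [1] addr=0x135 blk=38 s=6: MISS | VC [54]
  [2] addr=0x137 blk=38 s=6: L1-HIT | VC [54]
  [3] addr=0x62 blk=12 s=4: MISS | VC [54]
  [4] addr=0x135 blk=38 s=6: L1-HIT | VC [54]
  [5] addr=0x60 blk=12 s=4: L1-HIT | VC [54]
  [6] addr=0x60 blk=12 s=4: L1-HIT | VC [54]
  [7] addr=0x135 blk=38 s=6: L1-HIT | VC [54]
  [8] addr=0x1b2 blk=54 s=6: VC-HIT | VC [38]
  [9] addr=0xa6 blk=20 s=4: MISS | VC [38, 12]
  [10] addr=0xf7 blk=30 s=6: MISS | VC [38, 12, 54]
  [11] addr=0x16b blk=45 s=5: MISS | VC [38, 12, 54]
  [12] addr=0x116 blk=34 s=2: MISS | VC [38, 12, 54]
  [13] addr=0x136 blk=38 s=6: VC-HIT | VC [30, 12, 54]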